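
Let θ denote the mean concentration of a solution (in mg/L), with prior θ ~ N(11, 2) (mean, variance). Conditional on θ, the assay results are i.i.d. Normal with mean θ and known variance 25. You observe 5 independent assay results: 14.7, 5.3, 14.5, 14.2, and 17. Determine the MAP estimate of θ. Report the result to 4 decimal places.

n = 5; x̄ = (14.7 + 5.3 + 14.5 + 14.2 + 17)/5 = 65.7/5 = 13.14.
For a Normal prior and Normal likelihood with known variance, the posterior is Normal; its mode equals its mean, the precision-weighted average.
Prior precision 1/σ₀² = 1/2 = 0.5; data precision n/σ² = 5/25 = 0.2.
θ̂ = (0.5·11 + 0.2·13.14) / (0.5 + 0.2) = 8.128/0.7 = 2032/175 ≈ 11.6114.

θ̂_MAP = 11.6114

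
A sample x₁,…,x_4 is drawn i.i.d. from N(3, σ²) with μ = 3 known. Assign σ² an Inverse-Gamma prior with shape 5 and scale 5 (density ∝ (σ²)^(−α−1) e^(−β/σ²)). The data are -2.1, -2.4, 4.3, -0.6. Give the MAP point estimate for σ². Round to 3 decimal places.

Sum of squared deviations about the known mean: SS = (-2.1−3)² + (-2.4−3)² + (4.3−3)² + (-0.6−3)² = 69.82.
The Normal likelihood contributes (σ²)^(−n/2) exp(−SS/(2σ²)), so the posterior is Inverse-Gamma(α + n/2, β + SS/2) = Inverse-Gamma(7, 39.91).
The mode of Inverse-Gamma(a, b) is b/(a+1) = 39.91/8 ≈ 4.989.

σ̂²_MAP = 4.989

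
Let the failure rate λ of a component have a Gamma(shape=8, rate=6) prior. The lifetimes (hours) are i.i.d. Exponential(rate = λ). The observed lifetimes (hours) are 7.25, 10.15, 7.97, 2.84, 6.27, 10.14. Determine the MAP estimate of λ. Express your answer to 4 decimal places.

The Exponential(rate=λ) likelihood is ∝ λ^n e^(−λΣtᵢ). Here n = 6 and Σtᵢ = 7.25 + 10.15 + 7.97 + 2.84 + 6.27 + 10.14 = 44.62.
Posterior ∝ λ^7e^(−6λ) · λ^6e^(−44.62λ) = λ^13e^(−50.62λ), i.e. Gamma(14, 50.62).
Mode = (a−1)/b = 13/50.62 ≈ 0.2568.

λ̂_MAP = 0.2568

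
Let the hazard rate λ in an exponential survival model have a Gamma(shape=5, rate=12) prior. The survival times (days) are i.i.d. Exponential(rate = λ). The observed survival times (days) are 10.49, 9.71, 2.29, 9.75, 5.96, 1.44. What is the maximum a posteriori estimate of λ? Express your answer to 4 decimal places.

The Exponential(rate=λ) likelihood is ∝ λ^n e^(−λΣtᵢ). Here n = 6 and Σtᵢ = 10.49 + 9.71 + 2.29 + 9.75 + 5.96 + 1.44 = 39.64.
Posterior ∝ λ^4e^(−12λ) · λ^6e^(−39.64λ) = λ^10e^(−51.64λ), i.e. Gamma(11, 51.64).
Mode = (a−1)/b = 10/51.64 ≈ 0.1936.

λ̂_MAP = 0.1936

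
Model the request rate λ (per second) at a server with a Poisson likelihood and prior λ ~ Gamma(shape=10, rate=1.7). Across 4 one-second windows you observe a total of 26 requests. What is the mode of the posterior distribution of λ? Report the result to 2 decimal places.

Σxᵢ = 26, n = 4.
Posterior ∝ λ^9e^(−1.7λ) · λ^26e^(−4λ) = λ^35e^(−5.7λ), i.e. Gamma(shape=36, rate=5.7).
The mode of a Gamma(a, b) with a ≥ 1 (shape–rate) is (a−1)/b = 35/5.7 ≈ 6.14.

λ̂_MAP = 6.14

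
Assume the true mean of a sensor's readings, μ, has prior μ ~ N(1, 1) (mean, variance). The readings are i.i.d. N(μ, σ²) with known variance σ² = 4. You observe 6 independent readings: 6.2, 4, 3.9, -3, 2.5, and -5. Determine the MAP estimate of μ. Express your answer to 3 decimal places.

μ̂_MAP = 1.260

n = 6; x̄ = (6.2 + 4 + 3.9 + (-3) + 2.5 + (-5))/6 = 8.6/6 = 43/30 ≈ 1.4333.
For a Normal prior and Normal likelihood with known variance, the posterior is Normal; its mode equals its mean, the precision-weighted average.
Prior precision 1/σ₀² = 1/1 = 1; data precision n/σ² = 6/4 = 1.5.
μ̂ = (1·1 + 1.5·(43/30)) / (1 + 1.5) = 3.15/2.5 = 1.260.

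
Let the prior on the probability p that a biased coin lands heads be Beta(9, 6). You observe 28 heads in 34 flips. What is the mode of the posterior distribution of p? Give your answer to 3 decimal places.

p̂_MAP = 0.766

Prior: Beta(9, 6).
Data: 28 successes in 34 trials. The binomial likelihood contributes p^28(1−p)^6, so the posterior is Beta(9+28, 6+6) = Beta(37, 12).
For Beta(a, b) with a, b > 1 the mode is (a−1)/(a+b−2) = 36/47 ≈ 0.766.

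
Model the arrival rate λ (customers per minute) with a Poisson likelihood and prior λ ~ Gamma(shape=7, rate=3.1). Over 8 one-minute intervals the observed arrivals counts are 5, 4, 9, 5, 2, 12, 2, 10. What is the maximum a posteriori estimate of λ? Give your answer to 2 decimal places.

Σxᵢ = 5+4+9+5+2+12+2+10 = 49, with n = 8.
Posterior ∝ λ^6e^(−3.1λ) · λ^49e^(−8λ) = λ^55e^(−11.1λ), i.e. Gamma(shape=56, rate=11.1).
The mode of a Gamma(a, b) with a ≥ 1 (shape–rate) is (a−1)/b = 55/11.1 ≈ 4.95.

λ̂_MAP = 4.95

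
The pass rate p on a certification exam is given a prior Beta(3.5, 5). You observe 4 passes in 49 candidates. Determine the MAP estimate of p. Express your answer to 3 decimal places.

Prior: Beta(3.5, 5).
Data: 4 successes in 49 trials. The binomial likelihood contributes p^4(1−p)^45, so the posterior is Beta(3.5+4, 5+45) = Beta(7.5, 50).
For Beta(a, b) with a, b > 1 the mode is (a−1)/(a+b−2) = 6.5/55.5 ≈ 0.117.

p̂_MAP = 0.117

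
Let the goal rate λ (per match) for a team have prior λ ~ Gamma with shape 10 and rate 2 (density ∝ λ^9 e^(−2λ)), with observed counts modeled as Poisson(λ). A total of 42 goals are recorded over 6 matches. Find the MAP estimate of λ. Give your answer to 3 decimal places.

Σxᵢ = 42, n = 6.
Posterior ∝ λ^9e^(−2λ) · λ^42e^(−6λ) = λ^51e^(−8λ), i.e. Gamma(shape=52, rate=8).
The mode of a Gamma(a, b) with a ≥ 1 (shape–rate) is (a−1)/b = 51/8 ≈ 6.375.

λ̂_MAP = 6.375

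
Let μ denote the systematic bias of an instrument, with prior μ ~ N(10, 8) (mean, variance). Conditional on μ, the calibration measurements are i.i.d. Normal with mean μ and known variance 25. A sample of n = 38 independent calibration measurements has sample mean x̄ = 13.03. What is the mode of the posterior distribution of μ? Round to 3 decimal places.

n = 38, x̄ = 13.03.
For a Normal prior and Normal likelihood with known variance, the posterior is Normal; its mode equals its mean, the precision-weighted average.
Prior precision 1/σ₀² = 1/8 = 0.125; data precision n/σ² = 38/25 = 1.52.
μ̂ = (0.125·10 + 1.52·13.03) / (0.125 + 1.52) = 21.0556/1.645 = 105278/8225 ≈ 12.800.

μ̂_MAP = 12.800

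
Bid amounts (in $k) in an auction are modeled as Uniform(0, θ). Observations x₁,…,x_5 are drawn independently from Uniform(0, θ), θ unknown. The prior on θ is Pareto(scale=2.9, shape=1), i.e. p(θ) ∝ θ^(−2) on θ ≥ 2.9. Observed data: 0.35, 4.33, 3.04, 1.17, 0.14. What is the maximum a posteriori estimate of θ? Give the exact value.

θ̂_MAP = 4.33

The Uniform(0, θ) likelihood is θ^(−n) for θ ≥ max(xᵢ), zero otherwise. Here max(xᵢ) = 4.33.
Posterior ∝ θ^(−2) · θ^(−5) = θ^(−7) on θ ≥ max(2.9, 4.33) = 4.33.
This density is strictly decreasing in θ, so the posterior mode lies at the lower boundary of the support.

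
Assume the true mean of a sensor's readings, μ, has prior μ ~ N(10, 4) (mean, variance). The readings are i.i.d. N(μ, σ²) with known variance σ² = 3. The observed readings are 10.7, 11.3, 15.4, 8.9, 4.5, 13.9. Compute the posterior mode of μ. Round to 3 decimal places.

μ̂_MAP = 10.696

n = 6; x̄ = (10.7 + 11.3 + 15.4 + 8.9 + 4.5 + 13.9)/6 = 64.7/6 = 647/60 ≈ 10.7833.
For a Normal prior and Normal likelihood with known variance, the posterior is Normal; its mode equals its mean, the precision-weighted average.
Prior precision 1/σ₀² = 1/4 = 0.25; data precision n/σ² = 6/3 = 2.
μ̂ = (0.25·10 + 2·(647/60)) / (0.25 + 2) = (361/15)/2.25 = 1444/135 ≈ 10.696.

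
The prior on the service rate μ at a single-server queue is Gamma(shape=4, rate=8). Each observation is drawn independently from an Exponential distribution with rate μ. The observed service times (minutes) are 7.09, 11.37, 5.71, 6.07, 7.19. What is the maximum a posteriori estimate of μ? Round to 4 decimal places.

μ̂_MAP = 0.1761

The Exponential(rate=μ) likelihood is ∝ μ^n e^(−μΣtᵢ). Here n = 5 and Σtᵢ = 7.09 + 11.37 + 5.71 + 6.07 + 7.19 = 37.43.
Posterior ∝ μ^3e^(−8μ) · μ^5e^(−37.43μ) = μ^8e^(−45.43μ), i.e. Gamma(9, 45.43).
Mode = (a−1)/b = 8/45.43 ≈ 0.1761.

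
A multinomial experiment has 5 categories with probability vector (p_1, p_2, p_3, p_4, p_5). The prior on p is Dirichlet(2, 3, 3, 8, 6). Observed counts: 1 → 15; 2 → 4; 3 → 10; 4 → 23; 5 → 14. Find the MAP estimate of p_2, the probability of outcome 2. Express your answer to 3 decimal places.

MAP estimate: 0.072

The posterior is Dirichlet(αᵢ + nᵢ) = Dirichlet(17, 7, 13, 31, 20).
For a Dirichlet(a₁,…,a_K) with all aᵢ > 1, the mode has j-th component (aⱼ − 1)/(Σaᵢ − K).
Here Σaᵢ = 88 and K = 5, so p_2 = (7 − 1)/(88 − 5) = 6/83 ≈ 0.072.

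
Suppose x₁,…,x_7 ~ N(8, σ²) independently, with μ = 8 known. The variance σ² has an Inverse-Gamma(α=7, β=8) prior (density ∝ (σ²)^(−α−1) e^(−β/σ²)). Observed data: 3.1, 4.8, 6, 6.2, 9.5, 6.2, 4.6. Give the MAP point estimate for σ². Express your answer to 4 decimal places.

Sum of squared deviations about the known mean: SS = (3.1−8)² + (4.8−8)² + (6−8)² + (6.2−8)² + (9.5−8)² + (6.2−8)² + (4.6−8)² = 58.54.
The Normal likelihood contributes (σ²)^(−n/2) exp(−SS/(2σ²)), so the posterior is Inverse-Gamma(α + n/2, β + SS/2) = Inverse-Gamma(10.5, 37.27).
The mode of Inverse-Gamma(a, b) is b/(a+1) = 37.27/11.5 ≈ 3.2409.

σ̂²_MAP = 3.2409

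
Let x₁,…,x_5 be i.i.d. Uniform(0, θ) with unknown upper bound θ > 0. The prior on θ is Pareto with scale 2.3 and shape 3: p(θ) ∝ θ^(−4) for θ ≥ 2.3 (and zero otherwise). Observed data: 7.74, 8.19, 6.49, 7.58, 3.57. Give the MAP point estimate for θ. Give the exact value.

The Uniform(0, θ) likelihood is θ^(−n) for θ ≥ max(xᵢ), zero otherwise. Here max(xᵢ) = 8.19.
Posterior ∝ θ^(−4) · θ^(−5) = θ^(−9) on θ ≥ max(2.3, 8.19) = 8.19.
This density is strictly decreasing in θ, so the posterior mode lies at the lower boundary of the support.

θ̂_MAP = 8.19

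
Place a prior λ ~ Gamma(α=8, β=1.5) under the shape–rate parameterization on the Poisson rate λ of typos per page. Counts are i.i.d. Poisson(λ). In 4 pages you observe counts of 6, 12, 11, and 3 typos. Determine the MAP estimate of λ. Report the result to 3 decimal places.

λ̂_MAP = 7.091

Σxᵢ = 6+12+11+3 = 32, with n = 4.
Posterior ∝ λ^7e^(−1.5λ) · λ^32e^(−4λ) = λ^39e^(−5.5λ), i.e. Gamma(shape=40, rate=5.5).
The mode of a Gamma(a, b) with a ≥ 1 (shape–rate) is (a−1)/b = 39/5.5 ≈ 7.091.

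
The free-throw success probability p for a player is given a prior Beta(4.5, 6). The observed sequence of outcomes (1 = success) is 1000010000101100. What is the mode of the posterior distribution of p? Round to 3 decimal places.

p̂_MAP = 0.347

Prior: Beta(4.5, 6).
Data: 5 successes in 16 trials (from the sequence). The binomial likelihood contributes p^5(1−p)^11, so the posterior is Beta(4.5+5, 6+11) = Beta(9.5, 17).
For Beta(a, b) with a, b > 1 the mode is (a−1)/(a+b−2) = 8.5/24.5 ≈ 0.347.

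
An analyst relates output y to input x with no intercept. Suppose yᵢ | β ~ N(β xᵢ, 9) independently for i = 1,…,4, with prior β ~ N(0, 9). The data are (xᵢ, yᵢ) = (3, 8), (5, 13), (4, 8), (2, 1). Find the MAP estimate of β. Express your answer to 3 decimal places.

log p(β | y) = −Σ(yᵢ − βxᵢ)²/(2·9) − β²/(2·9) + const.
Setting the derivative to zero: Σxᵢ(yᵢ − βxᵢ)/9 − β/9 = 0, so β = Σxᵢyᵢ / (Σxᵢ² + σ²/τ²).
Σxᵢyᵢ = 3·8 + 5·13 + 4·8 + 2·1 = 123; Σxᵢ² = 54; σ²/τ² = 1.
β̂_MAP = 123 / (54 + 1) = 123/55 ≈ 2.236.

β̂_MAP = 2.236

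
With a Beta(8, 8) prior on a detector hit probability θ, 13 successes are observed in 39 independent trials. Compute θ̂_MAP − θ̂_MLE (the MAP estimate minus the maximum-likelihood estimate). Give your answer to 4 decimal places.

Posterior is Beta(21, 34); MAP = (21−1)/(55−2) = 20/53 ≈ 0.37736.
MLE ignores the prior: θ̂_MLE = k/n = 13/39 ≈ 0.33333.
Difference = 20/53 − 13/39 = 7/159 ≈ 0.0440.

MAP − MLE = 0.0440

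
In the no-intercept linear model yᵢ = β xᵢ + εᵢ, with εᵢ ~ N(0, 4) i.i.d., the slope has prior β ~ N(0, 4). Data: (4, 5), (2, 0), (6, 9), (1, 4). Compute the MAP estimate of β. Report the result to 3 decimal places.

β̂_MAP = 1.345

log p(β | y) = −Σ(yᵢ − βxᵢ)²/(2·4) − β²/(2·4) + const.
Setting the derivative to zero: Σxᵢ(yᵢ − βxᵢ)/4 − β/4 = 0, so β = Σxᵢyᵢ / (Σxᵢ² + σ²/τ²).
Σxᵢyᵢ = 4·5 + 2·0 + 6·9 + 1·4 = 78; Σxᵢ² = 57; σ²/τ² = 1.
β̂_MAP = 78 / (57 + 1) = 78/58 ≈ 1.345.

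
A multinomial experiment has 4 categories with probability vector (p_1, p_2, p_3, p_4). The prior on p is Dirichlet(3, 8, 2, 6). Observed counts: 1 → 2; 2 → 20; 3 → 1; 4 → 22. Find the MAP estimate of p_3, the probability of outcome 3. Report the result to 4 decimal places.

MAP estimate: 0.0333

The posterior is Dirichlet(αᵢ + nᵢ) = Dirichlet(5, 28, 3, 28).
For a Dirichlet(a₁,…,a_K) with all aᵢ > 1, the mode has j-th component (aⱼ − 1)/(Σaᵢ − K).
Here Σaᵢ = 64 and K = 4, so p_3 = (3 − 1)/(64 − 4) = 2/60 ≈ 0.0333.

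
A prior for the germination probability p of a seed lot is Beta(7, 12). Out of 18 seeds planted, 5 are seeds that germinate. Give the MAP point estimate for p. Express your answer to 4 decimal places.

p̂_MAP = 0.3143

Prior: Beta(7, 12).
Data: 5 successes in 18 trials. The binomial likelihood contributes p^5(1−p)^13, so the posterior is Beta(7+5, 12+13) = Beta(12, 25).
For Beta(a, b) with a, b > 1 the mode is (a−1)/(a+b−2) = 11/35 ≈ 0.3143.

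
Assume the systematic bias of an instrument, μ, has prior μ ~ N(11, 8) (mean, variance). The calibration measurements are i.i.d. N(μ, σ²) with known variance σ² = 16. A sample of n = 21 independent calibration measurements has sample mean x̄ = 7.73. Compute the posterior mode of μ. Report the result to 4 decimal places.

μ̂_MAP = 8.0143

n = 21, x̄ = 7.73.
For a Normal prior and Normal likelihood with known variance, the posterior is Normal; its mode equals its mean, the precision-weighted average.
Prior precision 1/σ₀² = 1/8 = 0.125; data precision n/σ² = 21/16 = 1.3125.
μ̂ = (0.125·11 + 1.3125·7.73) / (0.125 + 1.3125) = 11.520625/1.4375 = 18433/2300 ≈ 8.0143.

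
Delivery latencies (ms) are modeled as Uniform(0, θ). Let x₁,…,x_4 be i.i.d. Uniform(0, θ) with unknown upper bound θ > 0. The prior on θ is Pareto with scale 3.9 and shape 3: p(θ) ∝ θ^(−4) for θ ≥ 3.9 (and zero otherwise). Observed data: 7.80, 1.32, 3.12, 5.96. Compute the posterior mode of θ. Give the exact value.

The Uniform(0, θ) likelihood is θ^(−n) for θ ≥ max(xᵢ), zero otherwise. Here max(xᵢ) = 7.80.
Posterior ∝ θ^(−4) · θ^(−4) = θ^(−8) on θ ≥ max(3.9, 7.80) = 7.80.
This density is strictly decreasing in θ, so the posterior mode lies at the lower boundary of the support.

θ̂_MAP = 7.80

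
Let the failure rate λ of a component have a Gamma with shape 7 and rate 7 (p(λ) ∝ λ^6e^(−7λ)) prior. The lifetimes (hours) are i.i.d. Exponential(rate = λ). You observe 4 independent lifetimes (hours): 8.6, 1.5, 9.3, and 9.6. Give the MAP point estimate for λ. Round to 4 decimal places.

λ̂_MAP = 0.2778

The Exponential(rate=λ) likelihood is ∝ λ^n e^(−λΣtᵢ). Here n = 4 and Σtᵢ = 8.6 + 1.5 + 9.3 + 9.6 = 29.
Posterior ∝ λ^6e^(−7λ) · λ^4e^(−29λ) = λ^10e^(−36λ), i.e. Gamma(11, 36).
Mode = (a−1)/b = 10/36 ≈ 0.2778.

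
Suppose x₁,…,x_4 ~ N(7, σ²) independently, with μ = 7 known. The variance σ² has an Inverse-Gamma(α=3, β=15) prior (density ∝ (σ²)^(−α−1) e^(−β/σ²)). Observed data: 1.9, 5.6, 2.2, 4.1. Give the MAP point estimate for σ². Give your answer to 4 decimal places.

σ̂²_MAP = 7.4517

Sum of squared deviations about the known mean: SS = (1.9−7)² + (5.6−7)² + (2.2−7)² + (4.1−7)² = 59.42.
The Normal likelihood contributes (σ²)^(−n/2) exp(−SS/(2σ²)), so the posterior is Inverse-Gamma(α + n/2, β + SS/2) = Inverse-Gamma(5, 44.71).
The mode of Inverse-Gamma(a, b) is b/(a+1) = 44.71/6 ≈ 7.4517.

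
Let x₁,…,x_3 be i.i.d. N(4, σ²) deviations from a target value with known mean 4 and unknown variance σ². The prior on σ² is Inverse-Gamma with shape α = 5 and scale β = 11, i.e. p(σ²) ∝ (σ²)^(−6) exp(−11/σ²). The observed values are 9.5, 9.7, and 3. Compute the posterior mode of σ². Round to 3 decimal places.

Sum of squared deviations about the known mean: SS = (9.5−4)² + (9.7−4)² + (3−4)² = 63.74.
The Normal likelihood contributes (σ²)^(−n/2) exp(−SS/(2σ²)), so the posterior is Inverse-Gamma(α + n/2, β + SS/2) = Inverse-Gamma(6.5, 42.87).
The mode of Inverse-Gamma(a, b) is b/(a+1) = 42.87/7.5 ≈ 5.716.

σ̂²_MAP = 5.716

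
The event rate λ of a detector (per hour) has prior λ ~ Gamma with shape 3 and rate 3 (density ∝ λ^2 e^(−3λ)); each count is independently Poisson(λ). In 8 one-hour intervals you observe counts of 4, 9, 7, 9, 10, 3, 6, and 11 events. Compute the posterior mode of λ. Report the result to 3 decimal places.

Σxᵢ = 4+9+7+9+10+3+6+11 = 59, with n = 8.
Posterior ∝ λ^2e^(−3λ) · λ^59e^(−8λ) = λ^61e^(−11λ), i.e. Gamma(shape=62, rate=11).
The mode of a Gamma(a, b) with a ≥ 1 (shape–rate) is (a−1)/b = 61/11 ≈ 5.545.

λ̂_MAP = 5.545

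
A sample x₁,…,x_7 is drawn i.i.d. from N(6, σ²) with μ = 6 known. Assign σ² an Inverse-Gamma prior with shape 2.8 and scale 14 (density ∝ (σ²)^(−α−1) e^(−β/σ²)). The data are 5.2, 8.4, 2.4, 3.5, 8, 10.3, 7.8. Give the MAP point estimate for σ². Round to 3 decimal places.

σ̂²_MAP = 5.434

Sum of squared deviations about the known mean: SS = (5.2−6)² + (8.4−6)² + (2.4−6)² + (3.5−6)² + (8−6)² + (10.3−6)² + (7.8−6)² = 51.34.
The Normal likelihood contributes (σ²)^(−n/2) exp(−SS/(2σ²)), so the posterior is Inverse-Gamma(α + n/2, β + SS/2) = Inverse-Gamma(6.3, 39.67).
The mode of Inverse-Gamma(a, b) is b/(a+1) = 39.67/7.3 ≈ 5.434.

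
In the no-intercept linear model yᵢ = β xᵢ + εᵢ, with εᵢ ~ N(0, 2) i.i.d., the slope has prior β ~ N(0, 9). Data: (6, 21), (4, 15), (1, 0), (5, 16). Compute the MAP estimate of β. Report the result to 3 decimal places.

log p(β | y) = −Σ(yᵢ − βxᵢ)²/(2·2) − β²/(2·9) + const.
Setting the derivative to zero: Σxᵢ(yᵢ − βxᵢ)/2 − β/9 = 0, so β = Σxᵢyᵢ / (Σxᵢ² + σ²/τ²).
Σxᵢyᵢ = 6·21 + 4·15 + 1·0 + 5·16 = 266; Σxᵢ² = 78; σ²/τ² = 2/9.
β̂_MAP = 266 / (78 + 2/9) = 266/(704/9) = 1197/352 ≈ 3.401.

β̂_MAP = 3.401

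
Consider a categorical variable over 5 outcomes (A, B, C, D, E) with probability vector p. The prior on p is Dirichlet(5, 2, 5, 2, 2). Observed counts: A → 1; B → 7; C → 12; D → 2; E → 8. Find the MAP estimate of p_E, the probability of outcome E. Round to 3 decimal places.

MAP estimate of p_E = 0.220

The posterior is Dirichlet(αᵢ + nᵢ) = Dirichlet(6, 9, 17, 4, 10).
For a Dirichlet(a₁,…,a_K) with all aᵢ > 1, the mode has j-th component (aⱼ − 1)/(Σaᵢ − K).
Here Σaᵢ = 46 and K = 5, so p_E = (10 − 1)/(46 − 5) = 9/41 ≈ 0.220.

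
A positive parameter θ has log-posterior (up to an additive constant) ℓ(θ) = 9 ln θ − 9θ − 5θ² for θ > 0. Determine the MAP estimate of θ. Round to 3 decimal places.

θ̂_MAP = 0.600

ℓ'(θ) = 9/θ − 9 − 10θ. Setting this to zero and multiplying by θ: 10θ² + 9θ − 9 = 0.
θ = (−9 + √(9² + 4·10·9)) / (2·10) = (−9 + √441) / 20 = (−9 + 21)/20 = 3/5.
ℓ''(θ) = −9/θ² − 10 < 0, confirming a maximum.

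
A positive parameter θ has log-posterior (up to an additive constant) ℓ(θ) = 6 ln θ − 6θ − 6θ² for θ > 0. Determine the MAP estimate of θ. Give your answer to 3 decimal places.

ℓ'(θ) = 6/θ − 6 − 12θ. Setting this to zero and multiplying by θ: 12θ² + 6θ − 6 = 0.
θ = (−6 + √(6² + 4·12·6)) / (2·12) = (−6 + √324) / 24 = (−6 + 18)/24 = 1/2.
ℓ''(θ) = −6/θ² − 12 < 0, confirming a maximum.

θ̂_MAP = 0.500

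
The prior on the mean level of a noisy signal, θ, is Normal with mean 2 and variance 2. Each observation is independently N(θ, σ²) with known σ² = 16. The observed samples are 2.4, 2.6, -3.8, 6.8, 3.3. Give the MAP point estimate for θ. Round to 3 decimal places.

θ̂_MAP = 2.100

n = 5; x̄ = (2.4 + 2.6 + (-3.8) + 6.8 + 3.3)/5 = 11.3/5 = 2.26.
For a Normal prior and Normal likelihood with known variance, the posterior is Normal; its mode equals its mean, the precision-weighted average.
Prior precision 1/σ₀² = 1/2 = 0.5; data precision n/σ² = 5/16 = 0.3125.
θ̂ = (0.5·2 + 0.3125·2.26) / (0.5 + 0.3125) = 1.70625/0.8125 = 2.100.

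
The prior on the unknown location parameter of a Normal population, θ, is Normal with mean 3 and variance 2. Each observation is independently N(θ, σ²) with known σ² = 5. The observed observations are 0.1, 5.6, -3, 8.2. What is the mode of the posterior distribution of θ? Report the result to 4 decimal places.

n = 4; x̄ = (0.1 + 5.6 + (-3) + 8.2)/4 = 10.9/4 = 2.725.
For a Normal prior and Normal likelihood with known variance, the posterior is Normal; its mode equals its mean, the precision-weighted average.
Prior precision 1/σ₀² = 1/2 = 0.5; data precision n/σ² = 4/5 = 0.8.
θ̂ = (0.5·3 + 0.8·2.725) / (0.5 + 0.8) = 3.68/1.3 = 184/65 ≈ 2.8308.

θ̂_MAP = 2.8308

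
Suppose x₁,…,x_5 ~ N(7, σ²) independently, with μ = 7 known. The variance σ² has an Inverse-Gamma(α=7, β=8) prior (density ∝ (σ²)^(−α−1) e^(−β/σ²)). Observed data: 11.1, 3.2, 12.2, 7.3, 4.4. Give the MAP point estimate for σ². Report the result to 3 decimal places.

σ̂²_MAP = 3.864

Sum of squared deviations about the known mean: SS = (11.1−7)² + (3.2−7)² + (12.2−7)² + (7.3−7)² + (4.4−7)² = 65.14.
The Normal likelihood contributes (σ²)^(−n/2) exp(−SS/(2σ²)), so the posterior is Inverse-Gamma(α + n/2, β + SS/2) = Inverse-Gamma(9.5, 40.57).
The mode of Inverse-Gamma(a, b) is b/(a+1) = 40.57/10.5 ≈ 3.864.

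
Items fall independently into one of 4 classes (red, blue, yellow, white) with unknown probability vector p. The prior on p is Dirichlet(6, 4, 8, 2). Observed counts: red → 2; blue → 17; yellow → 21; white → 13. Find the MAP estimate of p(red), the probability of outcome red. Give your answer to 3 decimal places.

MAP estimate of p(red) = 0.101

The posterior is Dirichlet(αᵢ + nᵢ) = Dirichlet(8, 21, 29, 15).
For a Dirichlet(a₁,…,a_K) with all aᵢ > 1, the mode has j-th component (aⱼ − 1)/(Σaᵢ − K).
Here Σaᵢ = 73 and K = 4, so p(red) = (8 − 1)/(73 − 4) = 7/69 ≈ 0.101.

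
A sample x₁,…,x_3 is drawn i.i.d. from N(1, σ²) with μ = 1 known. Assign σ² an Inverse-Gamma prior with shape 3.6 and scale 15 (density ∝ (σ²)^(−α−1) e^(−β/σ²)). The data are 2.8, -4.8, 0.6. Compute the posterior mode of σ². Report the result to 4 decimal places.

Sum of squared deviations about the known mean: SS = (2.8−1)² + (-4.8−1)² + (0.6−1)² = 37.04.
The Normal likelihood contributes (σ²)^(−n/2) exp(−SS/(2σ²)), so the posterior is Inverse-Gamma(α + n/2, β + SS/2) = Inverse-Gamma(5.1, 33.52).
The mode of Inverse-Gamma(a, b) is b/(a+1) = 33.52/6.1 ≈ 5.4951.

σ̂²_MAP = 5.4951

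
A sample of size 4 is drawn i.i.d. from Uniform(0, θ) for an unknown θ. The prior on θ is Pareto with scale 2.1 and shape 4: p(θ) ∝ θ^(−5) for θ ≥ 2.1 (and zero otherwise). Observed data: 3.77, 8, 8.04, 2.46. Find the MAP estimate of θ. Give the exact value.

θ̂_MAP = 8.04

The Uniform(0, θ) likelihood is θ^(−n) for θ ≥ max(xᵢ), zero otherwise. Here max(xᵢ) = 8.04.
Posterior ∝ θ^(−5) · θ^(−4) = θ^(−9) on θ ≥ max(2.1, 8.04) = 8.04.
This density is strictly decreasing in θ, so the posterior mode lies at the lower boundary of the support.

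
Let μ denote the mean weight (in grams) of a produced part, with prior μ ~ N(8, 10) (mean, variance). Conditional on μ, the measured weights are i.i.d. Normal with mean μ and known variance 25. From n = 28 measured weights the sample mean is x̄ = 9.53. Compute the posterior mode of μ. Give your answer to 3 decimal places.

n = 28, x̄ = 9.53.
For a Normal prior and Normal likelihood with known variance, the posterior is Normal; its mode equals its mean, the precision-weighted average.
Prior precision 1/σ₀² = 1/10 = 0.1; data precision n/σ² = 28/25 = 1.12.
μ̂ = (0.1·8 + 1.12·9.53) / (0.1 + 1.12) = 11.4736/1.22 = 14342/1525 ≈ 9.405.

μ̂_MAP = 9.405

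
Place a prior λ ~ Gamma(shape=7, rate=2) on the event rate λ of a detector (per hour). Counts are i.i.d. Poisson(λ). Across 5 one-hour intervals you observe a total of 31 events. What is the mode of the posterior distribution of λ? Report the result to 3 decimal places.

λ̂_MAP = 5.286

Σxᵢ = 31, n = 5.
Posterior ∝ λ^6e^(−2λ) · λ^31e^(−5λ) = λ^37e^(−7λ), i.e. Gamma(shape=38, rate=7).
The mode of a Gamma(a, b) with a ≥ 1 (shape–rate) is (a−1)/b = 37/7 ≈ 5.286.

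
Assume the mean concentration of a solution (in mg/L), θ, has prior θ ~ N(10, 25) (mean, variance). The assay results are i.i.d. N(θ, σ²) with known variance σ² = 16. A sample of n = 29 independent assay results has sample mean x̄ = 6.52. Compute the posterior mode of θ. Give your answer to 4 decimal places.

θ̂_MAP = 6.5951

n = 29, x̄ = 6.52.
For a Normal prior and Normal likelihood with known variance, the posterior is Normal; its mode equals its mean, the precision-weighted average.
Prior precision 1/σ₀² = 1/25 = 0.04; data precision n/σ² = 29/16 = 1.8125.
θ̂ = (0.04·10 + 1.8125·6.52) / (0.04 + 1.8125) = 12.2175/1.8525 = 1629/247 ≈ 6.5951.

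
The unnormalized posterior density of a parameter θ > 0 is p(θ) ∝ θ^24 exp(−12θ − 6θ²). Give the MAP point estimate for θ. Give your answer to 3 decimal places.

θ̂_MAP = 1.000

ℓ'(θ) = 24/θ − 12 − 12θ. Setting this to zero and multiplying by θ: 12θ² + 12θ − 24 = 0.
θ = (−12 + √(12² + 4·12·24)) / (2·12) = (−12 + √1296) / 24 = (−12 + 36)/24 = 1.
ℓ''(θ) = −24/θ² − 12 < 0, confirming a maximum.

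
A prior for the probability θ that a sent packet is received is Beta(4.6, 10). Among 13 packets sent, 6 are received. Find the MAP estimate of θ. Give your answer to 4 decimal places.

θ̂_MAP = 0.3750

Prior: Beta(4.6, 10).
Data: 6 successes in 13 trials. The binomial likelihood contributes θ^6(1−θ)^7, so the posterior is Beta(4.6+6, 10+7) = Beta(10.6, 17).
For Beta(a, b) with a, b > 1 the mode is (a−1)/(a+b−2) = 9.6/25.6 ≈ 0.3750.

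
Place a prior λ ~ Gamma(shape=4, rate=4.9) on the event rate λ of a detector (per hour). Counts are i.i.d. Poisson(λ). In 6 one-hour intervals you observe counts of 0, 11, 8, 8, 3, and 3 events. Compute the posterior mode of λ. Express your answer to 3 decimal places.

λ̂_MAP = 3.303

Σxᵢ = 0+11+8+8+3+3 = 33, with n = 6.
Posterior ∝ λ^3e^(−4.9λ) · λ^33e^(−6λ) = λ^36e^(−10.9λ), i.e. Gamma(shape=37, rate=10.9).
The mode of a Gamma(a, b) with a ≥ 1 (shape–rate) is (a−1)/b = 36/10.9 ≈ 3.303.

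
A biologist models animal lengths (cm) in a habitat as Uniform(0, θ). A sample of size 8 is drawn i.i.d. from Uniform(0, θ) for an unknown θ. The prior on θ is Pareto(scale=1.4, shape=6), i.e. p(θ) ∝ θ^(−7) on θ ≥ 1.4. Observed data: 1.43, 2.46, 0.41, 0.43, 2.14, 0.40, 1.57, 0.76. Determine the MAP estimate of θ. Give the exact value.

The Uniform(0, θ) likelihood is θ^(−n) for θ ≥ max(xᵢ), zero otherwise. Here max(xᵢ) = 2.46.
Posterior ∝ θ^(−7) · θ^(−8) = θ^(−15) on θ ≥ max(1.4, 2.46) = 2.46.
This density is strictly decreasing in θ, so the posterior mode lies at the lower boundary of the support.

θ̂_MAP = 2.46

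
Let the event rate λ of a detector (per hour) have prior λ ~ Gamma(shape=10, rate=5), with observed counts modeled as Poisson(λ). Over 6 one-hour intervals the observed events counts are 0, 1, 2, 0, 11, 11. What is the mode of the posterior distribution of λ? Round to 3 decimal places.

λ̂_MAP = 3.091

Σxᵢ = 0+1+2+0+11+11 = 25, with n = 6.
Posterior ∝ λ^9e^(−5λ) · λ^25e^(−6λ) = λ^34e^(−11λ), i.e. Gamma(shape=35, rate=11).
The mode of a Gamma(a, b) with a ≥ 1 (shape–rate) is (a−1)/b = 34/11 ≈ 3.091.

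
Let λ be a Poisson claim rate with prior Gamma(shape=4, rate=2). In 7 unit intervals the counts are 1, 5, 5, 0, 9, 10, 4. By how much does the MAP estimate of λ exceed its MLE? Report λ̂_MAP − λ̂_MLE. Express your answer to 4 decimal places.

MAP − MLE = -0.7460

Σxᵢ = 34. Posterior is Gamma(38, 9); MAP = (38−1)/9 = 37/9 ≈ 4.11111.
MLE = x̄ = 34/7 ≈ 4.85714.
Difference = 37/9 − 34/7 = -47/63 ≈ -0.7460.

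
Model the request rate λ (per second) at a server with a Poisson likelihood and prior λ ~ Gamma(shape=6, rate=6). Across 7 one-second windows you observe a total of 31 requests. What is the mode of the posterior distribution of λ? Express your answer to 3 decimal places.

Σxᵢ = 31, n = 7.
Posterior ∝ λ^5e^(−6λ) · λ^31e^(−7λ) = λ^36e^(−13λ), i.e. Gamma(shape=37, rate=13).
The mode of a Gamma(a, b) with a ≥ 1 (shape–rate) is (a−1)/b = 36/13 ≈ 2.769.

λ̂_MAP = 2.769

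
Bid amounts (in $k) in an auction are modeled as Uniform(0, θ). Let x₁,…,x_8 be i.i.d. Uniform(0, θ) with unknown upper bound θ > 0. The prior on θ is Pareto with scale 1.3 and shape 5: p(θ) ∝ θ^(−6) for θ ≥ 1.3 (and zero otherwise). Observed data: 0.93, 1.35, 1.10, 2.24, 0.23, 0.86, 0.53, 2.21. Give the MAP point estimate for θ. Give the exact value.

θ̂_MAP = 2.24

The Uniform(0, θ) likelihood is θ^(−n) for θ ≥ max(xᵢ), zero otherwise. Here max(xᵢ) = 2.24.
Posterior ∝ θ^(−6) · θ^(−8) = θ^(−14) on θ ≥ max(1.3, 2.24) = 2.24.
This density is strictly decreasing in θ, so the posterior mode lies at the lower boundary of the support.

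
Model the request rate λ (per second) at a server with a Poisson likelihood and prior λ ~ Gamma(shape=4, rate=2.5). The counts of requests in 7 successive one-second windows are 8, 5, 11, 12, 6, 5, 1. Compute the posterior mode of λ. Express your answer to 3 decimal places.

λ̂_MAP = 5.368

Σxᵢ = 8+5+11+12+6+5+1 = 48, with n = 7.
Posterior ∝ λ^3e^(−2.5λ) · λ^48e^(−7λ) = λ^51e^(−9.5λ), i.e. Gamma(shape=52, rate=9.5).
The mode of a Gamma(a, b) with a ≥ 1 (shape–rate) is (a−1)/b = 51/9.5 ≈ 5.368.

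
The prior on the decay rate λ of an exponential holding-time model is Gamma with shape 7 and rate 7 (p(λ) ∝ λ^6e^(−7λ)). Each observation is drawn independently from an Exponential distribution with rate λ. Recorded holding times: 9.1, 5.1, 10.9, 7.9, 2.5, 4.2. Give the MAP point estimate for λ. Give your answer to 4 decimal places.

λ̂_MAP = 0.2570

The Exponential(rate=λ) likelihood is ∝ λ^n e^(−λΣtᵢ). Here n = 6 and Σtᵢ = 9.1 + 5.1 + 10.9 + 7.9 + 2.5 + 4.2 = 39.7.
Posterior ∝ λ^6e^(−7λ) · λ^6e^(−39.7λ) = λ^12e^(−46.7λ), i.e. Gamma(13, 46.7).
Mode = (a−1)/b = 12/46.7 ≈ 0.2570.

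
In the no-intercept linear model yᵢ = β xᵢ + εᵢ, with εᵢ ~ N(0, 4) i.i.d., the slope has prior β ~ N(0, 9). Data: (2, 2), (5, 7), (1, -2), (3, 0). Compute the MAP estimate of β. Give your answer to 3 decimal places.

log p(β | y) = −Σ(yᵢ − βxᵢ)²/(2·4) − β²/(2·9) + const.
Setting the derivative to zero: Σxᵢ(yᵢ − βxᵢ)/4 − β/9 = 0, so β = Σxᵢyᵢ / (Σxᵢ² + σ²/τ²).
Σxᵢyᵢ = 2·2 + 5·7 + 1·(-2) + 3·0 = 37; Σxᵢ² = 39; σ²/τ² = 4/9.
β̂_MAP = 37 / (39 + 4/9) = 37/(355/9) = 333/355 ≈ 0.938.

β̂_MAP = 0.938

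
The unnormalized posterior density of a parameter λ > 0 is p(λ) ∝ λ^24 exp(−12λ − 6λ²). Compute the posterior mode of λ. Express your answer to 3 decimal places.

ℓ'(λ) = 24/λ − 12 − 12λ. Setting this to zero and multiplying by λ: 12λ² + 12λ − 24 = 0.
λ = (−12 + √(12² + 4·12·24)) / (2·12) = (−12 + √1296) / 24 = (−12 + 36)/24 = 1.
ℓ''(λ) = −24/λ² − 12 < 0, confirming a maximum.

λ̂_MAP = 1.000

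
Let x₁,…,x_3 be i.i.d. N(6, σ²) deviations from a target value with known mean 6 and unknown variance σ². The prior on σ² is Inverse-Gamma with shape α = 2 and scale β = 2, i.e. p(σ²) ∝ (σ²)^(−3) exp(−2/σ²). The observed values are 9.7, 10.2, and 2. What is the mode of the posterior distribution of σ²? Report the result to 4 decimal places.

σ̂²_MAP = 5.7033

Sum of squared deviations about the known mean: SS = (9.7−6)² + (10.2−6)² + (2−6)² = 47.33.
The Normal likelihood contributes (σ²)^(−n/2) exp(−SS/(2σ²)), so the posterior is Inverse-Gamma(α + n/2, β + SS/2) = Inverse-Gamma(3.5, 25.665).
The mode of Inverse-Gamma(a, b) is b/(a+1) = 25.665/4.5 ≈ 5.7033.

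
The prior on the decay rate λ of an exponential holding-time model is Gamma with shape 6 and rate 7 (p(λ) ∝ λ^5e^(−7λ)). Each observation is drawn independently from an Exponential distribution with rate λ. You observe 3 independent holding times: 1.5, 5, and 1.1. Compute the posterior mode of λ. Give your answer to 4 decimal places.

The Exponential(rate=λ) likelihood is ∝ λ^n e^(−λΣtᵢ). Here n = 3 and Σtᵢ = 1.5 + 5 + 1.1 = 7.6.
Posterior ∝ λ^5e^(−7λ) · λ^3e^(−7.6λ) = λ^8e^(−14.6λ), i.e. Gamma(9, 14.6).
Mode = (a−1)/b = 8/14.6 ≈ 0.5479.

λ̂_MAP = 0.5479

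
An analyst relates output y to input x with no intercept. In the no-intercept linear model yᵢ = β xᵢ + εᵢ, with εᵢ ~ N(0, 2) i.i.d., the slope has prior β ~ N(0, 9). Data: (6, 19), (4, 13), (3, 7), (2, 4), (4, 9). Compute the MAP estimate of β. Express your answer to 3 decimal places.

β̂_MAP = 2.844

log p(β | y) = −Σ(yᵢ − βxᵢ)²/(2·2) − β²/(2·9) + const.
Setting the derivative to zero: Σxᵢ(yᵢ − βxᵢ)/2 − β/9 = 0, so β = Σxᵢyᵢ / (Σxᵢ² + σ²/τ²).
Σxᵢyᵢ = 6·19 + 4·13 + 3·7 + 2·4 + 4·9 = 231; Σxᵢ² = 81; σ²/τ² = 2/9.
β̂_MAP = 231 / (81 + 2/9) = 231/(731/9) = 2079/731 ≈ 2.844.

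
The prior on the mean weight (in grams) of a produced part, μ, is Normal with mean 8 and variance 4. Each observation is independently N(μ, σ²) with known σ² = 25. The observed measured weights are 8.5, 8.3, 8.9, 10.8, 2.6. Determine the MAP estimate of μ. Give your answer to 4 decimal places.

n = 5; x̄ = (8.5 + 8.3 + 8.9 + 10.8 + 2.6)/5 = 39.1/5 = 7.82.
For a Normal prior and Normal likelihood with known variance, the posterior is Normal; its mode equals its mean, the precision-weighted average.
Prior precision 1/σ₀² = 1/4 = 0.25; data precision n/σ² = 5/25 = 0.2.
μ̂ = (0.25·8 + 0.2·7.82) / (0.25 + 0.2) = 3.564/0.45 = 7.9200.

μ̂_MAP = 7.9200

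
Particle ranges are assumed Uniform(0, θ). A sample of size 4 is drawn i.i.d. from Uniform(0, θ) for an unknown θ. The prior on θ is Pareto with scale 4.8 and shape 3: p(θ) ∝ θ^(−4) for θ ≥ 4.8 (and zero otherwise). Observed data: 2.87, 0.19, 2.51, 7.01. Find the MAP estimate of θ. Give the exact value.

The Uniform(0, θ) likelihood is θ^(−n) for θ ≥ max(xᵢ), zero otherwise. Here max(xᵢ) = 7.01.
Posterior ∝ θ^(−4) · θ^(−4) = θ^(−8) on θ ≥ max(4.8, 7.01) = 7.01.
This density is strictly decreasing in θ, so the posterior mode lies at the lower boundary of the support.

θ̂_MAP = 7.01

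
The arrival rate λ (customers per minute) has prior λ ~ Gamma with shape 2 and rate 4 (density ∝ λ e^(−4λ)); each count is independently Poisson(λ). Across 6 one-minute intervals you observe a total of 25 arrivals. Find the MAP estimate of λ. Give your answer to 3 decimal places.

λ̂_MAP = 2.600

Σxᵢ = 25, n = 6.
Posterior ∝ λe^(−4λ) · λ^25e^(−6λ) = λ^26e^(−10λ), i.e. Gamma(shape=27, rate=10).
The mode of a Gamma(a, b) with a ≥ 1 (shape–rate) is (a−1)/b = 26/10 ≈ 2.600.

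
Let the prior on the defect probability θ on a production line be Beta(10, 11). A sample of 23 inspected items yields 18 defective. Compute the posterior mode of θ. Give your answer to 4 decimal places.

Prior: Beta(10, 11).
Data: 18 successes in 23 trials. The binomial likelihood contributes θ^18(1−θ)^5, so the posterior is Beta(10+18, 11+5) = Beta(28, 16).
For Beta(a, b) with a, b > 1 the mode is (a−1)/(a+b−2) = 27/42 ≈ 0.6429.

θ̂_MAP = 0.6429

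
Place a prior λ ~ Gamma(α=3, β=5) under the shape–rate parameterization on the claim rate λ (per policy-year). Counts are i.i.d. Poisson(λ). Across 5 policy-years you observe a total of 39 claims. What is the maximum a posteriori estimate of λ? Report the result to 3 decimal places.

λ̂_MAP = 4.100

Σxᵢ = 39, n = 5.
Posterior ∝ λ^2e^(−5λ) · λ^39e^(−5λ) = λ^41e^(−10λ), i.e. Gamma(shape=42, rate=10).
The mode of a Gamma(a, b) with a ≥ 1 (shape–rate) is (a−1)/b = 41/10 ≈ 4.100.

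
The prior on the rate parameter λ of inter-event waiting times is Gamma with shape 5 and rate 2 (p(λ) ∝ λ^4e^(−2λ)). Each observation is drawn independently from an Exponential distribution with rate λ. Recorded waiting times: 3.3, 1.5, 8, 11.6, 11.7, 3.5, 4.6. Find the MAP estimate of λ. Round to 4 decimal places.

λ̂_MAP = 0.2381

The Exponential(rate=λ) likelihood is ∝ λ^n e^(−λΣtᵢ). Here n = 7 and Σtᵢ = 3.3 + 1.5 + 8 + 11.6 + 11.7 + 3.5 + 4.6 = 44.2.
Posterior ∝ λ^4e^(−2λ) · λ^7e^(−44.2λ) = λ^11e^(−46.2λ), i.e. Gamma(12, 46.2).
Mode = (a−1)/b = 11/46.2 ≈ 0.2381.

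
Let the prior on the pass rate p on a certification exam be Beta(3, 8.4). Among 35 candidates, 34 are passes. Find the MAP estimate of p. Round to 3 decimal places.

p̂_MAP = 0.811

Prior: Beta(3, 8.4).
Data: 34 successes in 35 trials. The binomial likelihood contributes p^34(1−p)^1, so the posterior is Beta(3+34, 8.4+1) = Beta(37, 9.4).
For Beta(a, b) with a, b > 1 the mode is (a−1)/(a+b−2) = 36/44.4 ≈ 0.811.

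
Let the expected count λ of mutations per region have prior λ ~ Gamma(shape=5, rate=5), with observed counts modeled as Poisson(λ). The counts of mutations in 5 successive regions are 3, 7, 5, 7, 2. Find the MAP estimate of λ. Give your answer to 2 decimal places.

λ̂_MAP = 2.80

Σxᵢ = 3+7+5+7+2 = 24, with n = 5.
Posterior ∝ λ^4e^(−5λ) · λ^24e^(−5λ) = λ^28e^(−10λ), i.e. Gamma(shape=29, rate=10).
The mode of a Gamma(a, b) with a ≥ 1 (shape–rate) is (a−1)/b = 28/10 ≈ 2.80.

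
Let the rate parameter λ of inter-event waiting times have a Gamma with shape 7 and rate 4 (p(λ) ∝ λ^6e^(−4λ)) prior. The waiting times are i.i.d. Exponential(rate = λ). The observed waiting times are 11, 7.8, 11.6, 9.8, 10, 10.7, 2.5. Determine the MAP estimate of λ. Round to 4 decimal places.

λ̂_MAP = 0.1929

The Exponential(rate=λ) likelihood is ∝ λ^n e^(−λΣtᵢ). Here n = 7 and Σtᵢ = 11 + 7.8 + 11.6 + 9.8 + 10 + 10.7 + 2.5 = 63.4.
Posterior ∝ λ^6e^(−4λ) · λ^7e^(−63.4λ) = λ^13e^(−67.4λ), i.e. Gamma(14, 67.4).
Mode = (a−1)/b = 13/67.4 ≈ 0.1929.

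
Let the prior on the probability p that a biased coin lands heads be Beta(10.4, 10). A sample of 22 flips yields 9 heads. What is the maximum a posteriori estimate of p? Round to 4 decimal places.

p̂_MAP = 0.4554

Prior: Beta(10.4, 10).
Data: 9 successes in 22 trials. The binomial likelihood contributes p^9(1−p)^13, so the posterior is Beta(10.4+9, 10+13) = Beta(19.4, 23).
For Beta(a, b) with a, b > 1 the mode is (a−1)/(a+b−2) = 18.4/40.4 ≈ 0.4554.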